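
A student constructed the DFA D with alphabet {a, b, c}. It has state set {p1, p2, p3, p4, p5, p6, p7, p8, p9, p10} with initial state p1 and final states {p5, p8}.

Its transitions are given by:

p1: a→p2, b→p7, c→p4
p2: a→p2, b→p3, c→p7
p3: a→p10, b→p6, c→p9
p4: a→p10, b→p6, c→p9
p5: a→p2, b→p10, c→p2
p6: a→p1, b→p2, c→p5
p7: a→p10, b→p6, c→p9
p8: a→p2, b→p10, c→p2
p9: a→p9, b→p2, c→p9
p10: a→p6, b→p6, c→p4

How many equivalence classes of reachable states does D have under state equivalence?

First remove the unreachable states {p8}; 9 states remain.
Start with accepting vs non-accepting: {p5} | {p1,p2,p3,p4,p6,p7,p9,p10}.
Refine {p1,p2,p3,p4,p6,p7,p9,p10} on symbol c: members go to different blocks, giving {p1,p2,p3,p4,p7,p9,p10} and {p6}.
On input a, block {p1,p2,p3,p4,p7,p9,p10} splits into {p1,p2,p3,p4,p7,p9} and {p10}.
On input a, block {p1,p2,p3,p4,p7,p9} splits into {p1,p2,p9} and {p3,p4,p7}.
Split {p1,p2,p9} by δ(·,b) → {p1,p2} and {p9}.
No further refinement is possible. Final partition (6 blocks): {p5} | {p1,p2} | {p6} | {p10} | {p3,p4,p7} | {p9}.

6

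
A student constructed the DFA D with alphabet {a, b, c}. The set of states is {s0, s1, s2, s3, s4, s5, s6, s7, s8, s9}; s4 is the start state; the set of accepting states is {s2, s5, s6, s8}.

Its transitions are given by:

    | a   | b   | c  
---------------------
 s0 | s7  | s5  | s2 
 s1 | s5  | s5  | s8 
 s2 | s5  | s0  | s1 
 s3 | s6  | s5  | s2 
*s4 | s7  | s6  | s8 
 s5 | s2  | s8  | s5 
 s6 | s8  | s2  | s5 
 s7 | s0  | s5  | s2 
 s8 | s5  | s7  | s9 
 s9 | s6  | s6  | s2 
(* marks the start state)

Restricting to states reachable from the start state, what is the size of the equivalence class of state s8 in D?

2

First remove the unreachable states {s3}; 9 states remain.
Start with accepting vs non-accepting: {s2,s5,s6,s8} | {s0,s1,s4,s7,s9}.
Refine {s2,s5,s6,s8} on symbol b: members go to different blocks, giving {s2,s8} and {s5,s6}.
Split {s0,s1,s4,s7,s9} by δ(·,a) → {s0,s4,s7} and {s1,s9}.
No further refinement is possible. Final partition (4 blocks): {s2,s8} | {s0,s4,s7} | {s5,s6} | {s1,s9}.
State s8 belongs to the block {s2,s8}, which has 2 states.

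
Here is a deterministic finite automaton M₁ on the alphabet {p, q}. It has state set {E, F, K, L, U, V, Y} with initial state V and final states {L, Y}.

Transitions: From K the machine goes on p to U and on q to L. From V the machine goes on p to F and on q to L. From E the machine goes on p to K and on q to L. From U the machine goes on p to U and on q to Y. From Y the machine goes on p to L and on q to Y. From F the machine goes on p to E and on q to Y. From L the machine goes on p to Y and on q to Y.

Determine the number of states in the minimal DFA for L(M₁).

Start with accepting vs non-accepting: {L,Y} | {E,F,K,U,V}.
Stable partition: {L,Y} | {E,F,K,U,V} — 2 equivalence classes.

2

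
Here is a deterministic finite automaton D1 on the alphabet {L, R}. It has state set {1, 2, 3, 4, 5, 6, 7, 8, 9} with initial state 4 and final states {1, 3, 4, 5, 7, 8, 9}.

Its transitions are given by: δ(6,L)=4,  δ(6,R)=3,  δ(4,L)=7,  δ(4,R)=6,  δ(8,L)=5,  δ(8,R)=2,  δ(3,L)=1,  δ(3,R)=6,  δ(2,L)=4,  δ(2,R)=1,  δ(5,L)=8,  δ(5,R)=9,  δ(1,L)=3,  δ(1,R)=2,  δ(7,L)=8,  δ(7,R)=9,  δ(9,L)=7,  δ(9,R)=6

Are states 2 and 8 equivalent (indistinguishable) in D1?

No

All states are reachable from the start state.
P0 = {1,3,4,5,7,8,9} | {2,6}.
Split {1,3,4,5,7,8,9} by δ(·,R) → {1,3,4,8,9} and {5,7}.
Refine {1,3,4,8,9} on symbol L: members go to different blocks, giving {4,8,9} and {1,3}.
Stable partition: {4,8,9} | {2,6} | {5,7} | {1,3} — 4 equivalence classes.
2 and 8 end up in different blocks, so they are distinguishable. For instance, the string 'ε' is accepted from only 8.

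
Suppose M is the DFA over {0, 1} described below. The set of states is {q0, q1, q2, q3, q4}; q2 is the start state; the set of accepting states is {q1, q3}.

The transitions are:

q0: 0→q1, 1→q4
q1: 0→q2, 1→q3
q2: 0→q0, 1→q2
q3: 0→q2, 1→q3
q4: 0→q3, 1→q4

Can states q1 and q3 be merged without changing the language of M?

Yes

P0 = {q1,q3} | {q0,q2,q4}.
On input 0, block {q0,q2,q4} splits into {q0,q4} and {q2}.
The partition is now stable with 3 blocks: {q1,q3} | {q0,q4} | {q2}.
q1 and q3 lie in the same block of the stable partition, so they are equivalent — no string distinguishes them.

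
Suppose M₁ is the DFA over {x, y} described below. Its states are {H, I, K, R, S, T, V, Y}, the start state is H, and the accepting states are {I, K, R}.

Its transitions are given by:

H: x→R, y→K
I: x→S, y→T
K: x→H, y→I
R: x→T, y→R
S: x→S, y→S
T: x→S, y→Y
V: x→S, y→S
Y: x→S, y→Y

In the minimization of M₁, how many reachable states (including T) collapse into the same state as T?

3

States {V} cannot be reached from the start state, so discard them.
Initial partition by acceptance: {I,K,R} | {H,S,T,Y}.
Refine {I,K,R} on symbol y: members go to different blocks, giving {K,R} and {I}.
Refine {K,R} on symbol y: members go to different blocks, giving {K} and {R}.
On input x, block {H,S,T,Y} splits into {S,T,Y} and {H}.
No further refinement is possible. Final partition (5 blocks): {K} | {S,T,Y} | {I} | {R} | {H}.
The equivalence class containing T is {S,T,Y}, of size 3.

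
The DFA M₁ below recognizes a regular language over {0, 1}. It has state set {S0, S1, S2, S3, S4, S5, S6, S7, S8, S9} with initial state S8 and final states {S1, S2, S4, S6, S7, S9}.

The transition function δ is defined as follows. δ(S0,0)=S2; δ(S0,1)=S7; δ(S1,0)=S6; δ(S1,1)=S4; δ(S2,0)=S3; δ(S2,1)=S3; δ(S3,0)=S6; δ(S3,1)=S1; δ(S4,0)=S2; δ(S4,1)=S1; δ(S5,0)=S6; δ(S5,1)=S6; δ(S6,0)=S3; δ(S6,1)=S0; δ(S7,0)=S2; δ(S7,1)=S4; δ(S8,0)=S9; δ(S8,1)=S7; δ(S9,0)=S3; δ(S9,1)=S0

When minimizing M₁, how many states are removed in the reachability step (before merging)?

BFS from S8 reaches {S0, S1, S2, S3, S4, S6, S7, S8, S9}; the 1 state(s) S5 are never visited.

1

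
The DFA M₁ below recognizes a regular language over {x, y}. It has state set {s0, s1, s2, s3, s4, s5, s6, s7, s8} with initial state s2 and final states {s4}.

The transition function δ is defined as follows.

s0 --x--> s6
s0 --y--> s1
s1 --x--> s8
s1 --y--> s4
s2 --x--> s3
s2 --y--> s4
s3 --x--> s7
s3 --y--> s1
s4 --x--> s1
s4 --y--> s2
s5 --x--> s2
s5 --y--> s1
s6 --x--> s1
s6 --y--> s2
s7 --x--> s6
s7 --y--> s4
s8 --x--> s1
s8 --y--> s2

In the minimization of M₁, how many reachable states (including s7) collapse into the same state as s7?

States {s0,s5} cannot be reached from the start state, so discard them.
Initial partition by acceptance: {s4} | {s1,s2,s3,s6,s7,s8}.
On input y, block {s1,s2,s3,s6,s7,s8} splits into {s1,s2,s7} and {s3,s6,s8}.
No further refinement is possible. Final partition (3 blocks): {s4} | {s1,s2,s7} | {s3,s6,s8}.
The equivalence class containing s7 is {s1,s2,s7}, of size 3.

3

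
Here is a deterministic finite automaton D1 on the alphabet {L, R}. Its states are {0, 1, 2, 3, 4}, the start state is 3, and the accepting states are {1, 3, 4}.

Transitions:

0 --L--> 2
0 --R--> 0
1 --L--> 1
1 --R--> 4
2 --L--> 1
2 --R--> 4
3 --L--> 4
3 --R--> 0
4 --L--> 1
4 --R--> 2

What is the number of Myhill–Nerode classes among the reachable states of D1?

5

P0 = {1,3,4} | {0,2}.
Refine {1,3,4} on symbol R: members go to different blocks, giving {3,4} and {1}.
Split {3,4} by δ(·,L) → {3} and {4}.
Refine {0,2} on symbol L: members go to different blocks, giving {0} and {2}.
The partition is now stable with 5 blocks: {3} | {0} | {1} | {4} | {2}.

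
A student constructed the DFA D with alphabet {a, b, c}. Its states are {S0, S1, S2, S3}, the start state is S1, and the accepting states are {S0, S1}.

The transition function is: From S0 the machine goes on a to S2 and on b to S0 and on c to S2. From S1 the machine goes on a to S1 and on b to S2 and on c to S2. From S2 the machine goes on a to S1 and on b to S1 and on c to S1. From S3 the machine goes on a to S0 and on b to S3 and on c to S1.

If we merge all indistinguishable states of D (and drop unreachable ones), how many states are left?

First remove the unreachable states {S0,S3}; 2 states remain.
P0 = {S1} | {S2}.
Stable partition: {S1} | {S2} — 2 equivalence classes.

2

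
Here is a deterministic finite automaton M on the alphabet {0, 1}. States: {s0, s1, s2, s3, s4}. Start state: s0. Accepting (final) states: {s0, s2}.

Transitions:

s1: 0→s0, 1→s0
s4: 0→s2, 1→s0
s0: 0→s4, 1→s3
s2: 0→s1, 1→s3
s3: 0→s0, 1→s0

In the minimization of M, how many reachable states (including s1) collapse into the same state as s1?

P0 = {s0,s2} | {s1,s3,s4}.
Stable partition: {s0,s2} | {s1,s3,s4} — 2 equivalence classes.
State s1 belongs to the block {s1,s3,s4}, which has 3 states.

3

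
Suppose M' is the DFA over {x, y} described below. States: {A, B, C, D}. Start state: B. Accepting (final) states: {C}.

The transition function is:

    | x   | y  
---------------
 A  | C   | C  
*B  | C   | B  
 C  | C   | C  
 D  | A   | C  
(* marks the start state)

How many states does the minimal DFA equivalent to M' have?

Reachable states from the start: {B,C}. Unreachable: {A,D} — drop them.
P0 = {C} | {B}.
The partition is now stable with 2 blocks: {C} | {B}.

2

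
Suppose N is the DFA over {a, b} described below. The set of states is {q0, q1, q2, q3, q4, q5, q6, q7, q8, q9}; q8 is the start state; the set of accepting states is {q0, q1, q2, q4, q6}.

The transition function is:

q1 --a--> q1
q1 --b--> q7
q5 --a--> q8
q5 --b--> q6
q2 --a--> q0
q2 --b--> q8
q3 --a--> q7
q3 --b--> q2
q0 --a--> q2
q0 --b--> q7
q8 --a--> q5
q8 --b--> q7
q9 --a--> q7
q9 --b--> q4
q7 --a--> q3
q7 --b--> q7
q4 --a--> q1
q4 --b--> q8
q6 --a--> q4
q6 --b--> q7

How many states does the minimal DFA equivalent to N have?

Reachable states from the start: {q0,q1,q2,q3,q4,q5,q6,q7,q8}. Unreachable: {q9} — drop them.
Initial partition by acceptance: {q0,q1,q2,q4,q6} | {q3,q5,q7,q8}.
On input b, block {q3,q5,q7,q8} splits into {q3,q5} and {q7,q8}.
The partition is now stable with 3 blocks: {q0,q1,q2,q4,q6} | {q3,q5} | {q7,q8}.

3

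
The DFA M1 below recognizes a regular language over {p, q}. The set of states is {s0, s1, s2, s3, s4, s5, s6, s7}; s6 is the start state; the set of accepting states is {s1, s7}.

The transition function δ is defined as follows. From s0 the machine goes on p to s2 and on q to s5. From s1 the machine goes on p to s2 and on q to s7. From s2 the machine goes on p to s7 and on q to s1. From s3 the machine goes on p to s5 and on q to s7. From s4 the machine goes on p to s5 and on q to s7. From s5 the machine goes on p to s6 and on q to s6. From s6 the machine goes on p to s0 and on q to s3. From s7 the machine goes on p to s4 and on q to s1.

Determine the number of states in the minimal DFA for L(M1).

Every state is reachable, so we keep all 8.
Start with accepting vs non-accepting: {s1,s7} | {s0,s2,s3,s4,s5,s6}.
Split {s0,s2,s3,s4,s5,s6} by δ(·,p) → {s0,s3,s4,s5,s6} and {s2}.
Split {s1,s7} by δ(·,p) → {s1} and {s7}.
Refine {s0,s3,s4,s5,s6} on symbol p: members go to different blocks, giving {s3,s4,s5,s6} and {s0}.
Refine {s3,s4,s5,s6} on symbol p: members go to different blocks, giving {s3,s4,s5} and {s6}.
Split {s3,s4,s5} by δ(·,p) → {s3,s4} and {s5}.
Stable partition: {s1} | {s3,s4} | {s2} | {s7} | {s0} | {s6} | {s5} — 7 equivalence classes.

7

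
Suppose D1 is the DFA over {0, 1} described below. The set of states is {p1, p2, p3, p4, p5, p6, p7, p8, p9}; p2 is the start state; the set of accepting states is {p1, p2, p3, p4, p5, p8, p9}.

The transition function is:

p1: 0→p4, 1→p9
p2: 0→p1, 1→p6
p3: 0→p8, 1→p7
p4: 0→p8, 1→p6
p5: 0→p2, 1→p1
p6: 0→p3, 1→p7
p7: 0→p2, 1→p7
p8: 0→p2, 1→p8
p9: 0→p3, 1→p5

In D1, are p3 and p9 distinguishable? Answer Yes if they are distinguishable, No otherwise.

Every state is reachable, so we keep all 9.
Initial partition by acceptance: {p1,p2,p3,p4,p5,p8,p9} | {p6,p7}.
On input 1, block {p1,p2,p3,p4,p5,p8,p9} splits into {p1,p5,p8,p9} and {p2,p3,p4}.
Stable partition: {p1,p5,p8,p9} | {p6,p7} | {p2,p3,p4} — 3 equivalence classes.
p3 and p9 end up in different blocks, so they are distinguishable. For instance, the string '1' is accepted from only p9.

Yes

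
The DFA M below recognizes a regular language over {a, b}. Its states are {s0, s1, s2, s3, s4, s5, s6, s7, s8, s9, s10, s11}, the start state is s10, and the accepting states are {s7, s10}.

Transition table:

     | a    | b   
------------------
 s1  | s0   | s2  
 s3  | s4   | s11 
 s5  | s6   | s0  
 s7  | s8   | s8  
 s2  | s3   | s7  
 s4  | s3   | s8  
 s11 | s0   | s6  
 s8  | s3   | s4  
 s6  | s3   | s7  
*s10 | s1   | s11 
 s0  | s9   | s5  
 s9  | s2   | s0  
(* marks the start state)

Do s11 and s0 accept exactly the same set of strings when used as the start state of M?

Every state is reachable, so we keep all 12.
Initial partition by acceptance: {s7,s10} | {s0,s1,s2,s3,s4,s5,s6,s8,s9,s11}.
Refine {s0,s1,s2,s3,s4,s5,s6,s8,s9,s11} on symbol b: members go to different blocks, giving {s0,s1,s3,s4,s5,s8,s9,s11} and {s2,s6}.
Refine {s0,s1,s3,s4,s5,s8,s9,s11} on symbol a: members go to different blocks, giving {s0,s1,s3,s4,s8,s11} and {s5,s9}.
On input a, block {s0,s1,s3,s4,s8,s11} splits into {s1,s3,s4,s8,s11} and {s0}.
On input a, block {s1,s3,s4,s8,s11} splits into {s3,s4,s8} and {s1,s11}.
On input a, block {s7,s10} splits into {s7} and {s10}.
On input b, block {s3,s4,s8} splits into {s4,s8} and {s3}.
Stable partition: {s7} | {s4,s8} | {s2,s6} | {s5,s9} | {s0} | {s1,s11} | {s10} | {s3} — 8 equivalence classes.
s11 and s0 end up in different blocks, so they are distinguishable. For instance, the string 'bb' is accepted from only s11.

No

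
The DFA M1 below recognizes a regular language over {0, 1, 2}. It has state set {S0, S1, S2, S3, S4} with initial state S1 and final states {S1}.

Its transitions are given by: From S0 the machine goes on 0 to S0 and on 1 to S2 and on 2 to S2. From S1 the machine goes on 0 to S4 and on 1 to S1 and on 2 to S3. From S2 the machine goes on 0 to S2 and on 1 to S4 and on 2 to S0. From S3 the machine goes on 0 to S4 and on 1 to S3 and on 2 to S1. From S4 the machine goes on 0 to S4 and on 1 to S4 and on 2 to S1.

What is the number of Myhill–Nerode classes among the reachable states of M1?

States {S0,S2} cannot be reached from the start state, so discard them.
Start with accepting vs non-accepting: {S1} | {S3,S4}.
Stable partition: {S1} | {S3,S4} — 2 equivalence classes.

2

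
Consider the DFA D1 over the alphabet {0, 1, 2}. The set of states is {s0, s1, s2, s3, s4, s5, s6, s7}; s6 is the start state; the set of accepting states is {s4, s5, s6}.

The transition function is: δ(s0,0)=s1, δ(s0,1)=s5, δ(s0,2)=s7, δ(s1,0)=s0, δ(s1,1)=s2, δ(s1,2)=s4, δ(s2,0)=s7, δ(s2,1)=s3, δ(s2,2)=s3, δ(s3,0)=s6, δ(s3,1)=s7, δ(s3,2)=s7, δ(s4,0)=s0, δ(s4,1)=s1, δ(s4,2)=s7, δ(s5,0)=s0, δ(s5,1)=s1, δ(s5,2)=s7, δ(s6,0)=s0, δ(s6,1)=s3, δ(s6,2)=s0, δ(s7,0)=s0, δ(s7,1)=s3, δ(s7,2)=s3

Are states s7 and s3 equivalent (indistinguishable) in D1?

No

Every state is reachable, so we keep all 8.
Start with accepting vs non-accepting: {s4,s5,s6} | {s0,s1,s2,s3,s7}.
On input 0, block {s0,s1,s2,s3,s7} splits into {s0,s1,s2,s7} and {s3}.
Split {s4,s5,s6} by δ(·,1) → {s4,s5} and {s6}.
On input 1, block {s0,s1,s2,s7} splits into {s2,s7} and {s0} and {s1}.
Split {s2,s7} by δ(·,0) → {s2} and {s7}.
No further refinement is possible. Final partition (7 blocks): {s4,s5} | {s2} | {s3} | {s6} | {s0} | {s1} | {s7}.
s7 and s3 end up in different blocks, so they are distinguishable. For instance, the string '0' is accepted from only s3.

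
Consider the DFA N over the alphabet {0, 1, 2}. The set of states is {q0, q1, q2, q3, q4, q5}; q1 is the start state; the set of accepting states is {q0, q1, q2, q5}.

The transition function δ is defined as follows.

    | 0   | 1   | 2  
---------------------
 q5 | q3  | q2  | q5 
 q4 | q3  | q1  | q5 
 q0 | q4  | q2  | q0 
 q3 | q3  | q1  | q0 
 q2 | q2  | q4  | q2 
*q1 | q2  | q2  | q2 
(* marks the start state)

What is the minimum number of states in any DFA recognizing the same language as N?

Every state is reachable, so we keep all 6.
Start with accepting vs non-accepting: {q0,q1,q2,q5} | {q3,q4}.
Split {q0,q1,q2,q5} by δ(·,0) → {q0,q5} and {q1,q2}.
Refine {q1,q2} on symbol 1: members go to different blocks, giving {q1} and {q2}.
The partition is now stable with 4 blocks: {q0,q5} | {q3,q4} | {q1} | {q2}.

4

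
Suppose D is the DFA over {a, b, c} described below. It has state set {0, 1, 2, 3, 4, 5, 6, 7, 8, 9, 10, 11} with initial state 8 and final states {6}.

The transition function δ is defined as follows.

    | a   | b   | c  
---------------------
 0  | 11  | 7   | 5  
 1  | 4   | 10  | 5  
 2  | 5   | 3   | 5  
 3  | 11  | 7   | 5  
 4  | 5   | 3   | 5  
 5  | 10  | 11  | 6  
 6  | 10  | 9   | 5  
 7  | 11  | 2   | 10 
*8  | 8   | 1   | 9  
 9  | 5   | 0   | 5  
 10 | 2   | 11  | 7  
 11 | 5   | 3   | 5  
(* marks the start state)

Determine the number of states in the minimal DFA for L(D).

All states are reachable from the start state.
Start with accepting vs non-accepting: {6} | {0,1,2,3,4,5,7,8,9,10,11}.
On input c, block {0,1,2,3,4,5,7,8,9,10,11} splits into {0,1,2,3,4,7,8,9,10,11} and {5}.
On input a, block {0,1,2,3,4,7,8,9,10,11} splits into {0,1,3,7,8,10} and {2,4,9,11}.
Split {0,1,3,7,8,10} by δ(·,a) → {0,1,3,7,10} and {8}.
Split {0,1,3,7,10} by δ(·,b) → {0,1,3} and {7,10}.
The partition is now stable with 6 blocks: {6} | {0,1,3} | {5} | {2,4,9,11} | {8} | {7,10}.

6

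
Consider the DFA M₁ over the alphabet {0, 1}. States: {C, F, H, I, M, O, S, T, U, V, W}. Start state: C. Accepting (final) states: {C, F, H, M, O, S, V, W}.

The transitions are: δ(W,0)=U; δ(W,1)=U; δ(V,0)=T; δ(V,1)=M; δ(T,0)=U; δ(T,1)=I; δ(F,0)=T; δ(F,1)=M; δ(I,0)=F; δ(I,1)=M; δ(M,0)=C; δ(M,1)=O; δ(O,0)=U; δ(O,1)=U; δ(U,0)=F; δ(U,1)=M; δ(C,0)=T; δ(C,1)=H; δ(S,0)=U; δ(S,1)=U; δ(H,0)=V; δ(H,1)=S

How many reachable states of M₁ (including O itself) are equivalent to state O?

States {W} cannot be reached from the start state, so discard them.
P0 = {C,F,H,M,O,S,V} | {I,T,U}.
Refine {C,F,H,M,O,S,V} on symbol 0: members go to different blocks, giving {C,F,O,S,V} and {H,M}.
On input 1, block {C,F,O,S,V} splits into {C,F,V} and {O,S}.
Split {I,T,U} by δ(·,0) → {I,U} and {T}.
The partition is now stable with 5 blocks: {C,F,V} | {I,U} | {H,M} | {O,S} | {T}.
The equivalence class containing O is {O,S}, of size 2.

2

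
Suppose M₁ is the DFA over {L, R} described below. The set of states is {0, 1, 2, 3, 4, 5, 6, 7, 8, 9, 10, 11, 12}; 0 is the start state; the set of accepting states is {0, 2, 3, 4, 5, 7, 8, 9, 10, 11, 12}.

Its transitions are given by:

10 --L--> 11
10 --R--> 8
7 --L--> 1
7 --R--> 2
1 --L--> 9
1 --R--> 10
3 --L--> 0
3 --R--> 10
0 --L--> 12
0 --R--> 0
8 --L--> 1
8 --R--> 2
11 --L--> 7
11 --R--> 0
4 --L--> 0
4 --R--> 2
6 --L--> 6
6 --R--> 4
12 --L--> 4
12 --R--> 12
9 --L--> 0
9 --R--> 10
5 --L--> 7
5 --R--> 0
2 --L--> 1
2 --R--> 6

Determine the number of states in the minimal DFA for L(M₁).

10

First remove the unreachable states {3,5}; 11 states remain.
Start with accepting vs non-accepting: {0,2,4,7,8,9,10,11,12} | {1,6}.
Split {0,2,4,7,8,9,10,11,12} by δ(·,L) → {0,4,9,10,11,12} and {2,7,8}.
Split {0,4,9,10,11,12} by δ(·,L) → {0,4,9,10,12} and {11}.
Refine {0,4,9,10,12} on symbol L: members go to different blocks, giving {0,4,9,12} and {10}.
Refine {0,4,9,12} on symbol R: members go to different blocks, giving {0,12} and {4} and {9}.
Refine {0,12} on symbol L: members go to different blocks, giving {0} and {12}.
Split {1,6} by δ(·,L) → {1} and {6}.
Split {2,7,8} by δ(·,R) → {7,8} and {2}.
The partition is now stable with 10 blocks: {0} | {1} | {7,8} | {11} | {10} | {4} | {9} | {12} | {6} | {2}.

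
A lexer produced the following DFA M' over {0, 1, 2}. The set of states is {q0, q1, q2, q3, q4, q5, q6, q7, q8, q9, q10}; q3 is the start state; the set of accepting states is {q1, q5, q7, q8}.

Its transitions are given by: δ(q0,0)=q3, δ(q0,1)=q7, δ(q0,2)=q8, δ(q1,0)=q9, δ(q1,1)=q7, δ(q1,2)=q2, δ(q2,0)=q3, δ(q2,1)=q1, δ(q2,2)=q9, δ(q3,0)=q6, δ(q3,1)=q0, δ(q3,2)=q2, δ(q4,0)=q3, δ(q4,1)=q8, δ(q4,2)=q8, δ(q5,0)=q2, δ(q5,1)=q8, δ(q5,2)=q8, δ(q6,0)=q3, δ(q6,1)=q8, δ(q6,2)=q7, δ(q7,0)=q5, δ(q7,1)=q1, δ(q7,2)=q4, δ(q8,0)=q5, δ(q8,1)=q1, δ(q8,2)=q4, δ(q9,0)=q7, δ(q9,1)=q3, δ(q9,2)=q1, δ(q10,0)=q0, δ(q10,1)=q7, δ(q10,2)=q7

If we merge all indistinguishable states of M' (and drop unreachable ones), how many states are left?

First remove the unreachable states {q10}; 10 states remain.
Start with accepting vs non-accepting: {q1,q5,q7,q8} | {q0,q2,q3,q4,q6,q9}.
Refine {q1,q5,q7,q8} on symbol 0: members go to different blocks, giving {q1,q5} and {q7,q8}.
Split {q1,q5} by δ(·,2) → {q1} and {q5}.
Refine {q0,q2,q3,q4,q6,q9} on symbol 0: members go to different blocks, giving {q0,q2,q3,q4,q6} and {q9}.
Refine {q0,q2,q3,q4,q6} on symbol 1: members go to different blocks, giving {q0,q4,q6} and {q2} and {q3}.
The partition is now stable with 7 blocks: {q1} | {q0,q4,q6} | {q7,q8} | {q5} | {q9} | {q2} | {q3}.

7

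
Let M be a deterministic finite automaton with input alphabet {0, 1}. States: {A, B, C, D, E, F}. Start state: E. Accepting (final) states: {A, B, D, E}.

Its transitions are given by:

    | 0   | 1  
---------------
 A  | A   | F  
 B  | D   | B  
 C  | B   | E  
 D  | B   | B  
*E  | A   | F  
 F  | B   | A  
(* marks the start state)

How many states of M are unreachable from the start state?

BFS from E reaches {A, B, D, E, F}; the 1 state(s) C are never visited.

1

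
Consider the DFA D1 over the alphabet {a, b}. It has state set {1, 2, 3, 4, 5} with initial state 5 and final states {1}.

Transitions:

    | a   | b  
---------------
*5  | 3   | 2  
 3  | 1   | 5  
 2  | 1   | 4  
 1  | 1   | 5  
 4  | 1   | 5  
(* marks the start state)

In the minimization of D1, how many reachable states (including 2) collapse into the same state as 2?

1

Every state is reachable, so we keep all 5.
P0 = {1} | {2,3,4,5}.
Refine {2,3,4,5} on symbol a: members go to different blocks, giving {2,3,4} and {5}.
On input b, block {2,3,4} splits into {3,4} and {2}.
Stable partition: {1} | {3,4} | {5} | {2} — 4 equivalence classes.
The equivalence class containing 2 is {2}, of size 1.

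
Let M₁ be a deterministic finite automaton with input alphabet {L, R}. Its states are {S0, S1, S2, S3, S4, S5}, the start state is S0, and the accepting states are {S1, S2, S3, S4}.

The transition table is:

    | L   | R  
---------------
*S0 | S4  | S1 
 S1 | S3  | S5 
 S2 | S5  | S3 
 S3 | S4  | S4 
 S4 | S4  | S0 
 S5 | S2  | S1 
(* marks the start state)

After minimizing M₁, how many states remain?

6

Start with accepting vs non-accepting: {S1,S2,S3,S4} | {S0,S5}.
On input L, block {S1,S2,S3,S4} splits into {S1,S3,S4} and {S2}.
Refine {S1,S3,S4} on symbol R: members go to different blocks, giving {S1,S4} and {S3}.
On input L, block {S1,S4} splits into {S1} and {S4}.
Split {S0,S5} by δ(·,L) → {S0} and {S5}.
No further refinement is possible. Final partition (6 blocks): {S1} | {S0} | {S2} | {S3} | {S4} | {S5}.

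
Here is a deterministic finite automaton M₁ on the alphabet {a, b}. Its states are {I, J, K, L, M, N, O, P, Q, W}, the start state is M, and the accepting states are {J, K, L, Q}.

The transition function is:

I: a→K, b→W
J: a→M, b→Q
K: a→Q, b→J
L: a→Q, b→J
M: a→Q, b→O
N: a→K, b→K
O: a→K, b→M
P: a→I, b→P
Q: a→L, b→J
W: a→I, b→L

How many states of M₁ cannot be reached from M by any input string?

Starting at M and following transitions, the reachable set is {J, K, L, M, O, Q}. That leaves I, N, P, W unreachable — 4 in total.

4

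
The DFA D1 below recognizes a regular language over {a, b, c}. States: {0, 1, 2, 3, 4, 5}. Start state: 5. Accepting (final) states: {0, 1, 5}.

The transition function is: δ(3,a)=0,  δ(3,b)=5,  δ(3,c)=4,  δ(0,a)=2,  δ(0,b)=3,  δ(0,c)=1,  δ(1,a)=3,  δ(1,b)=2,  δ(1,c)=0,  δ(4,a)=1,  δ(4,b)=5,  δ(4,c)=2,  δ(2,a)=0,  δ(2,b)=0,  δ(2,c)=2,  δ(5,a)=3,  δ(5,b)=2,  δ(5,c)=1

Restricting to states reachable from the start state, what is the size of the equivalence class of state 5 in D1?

P0 = {0,1,5} | {2,3,4}.
The partition is now stable with 2 blocks: {0,1,5} | {2,3,4}.
State 5 belongs to the block {0,1,5}, which has 3 states.

3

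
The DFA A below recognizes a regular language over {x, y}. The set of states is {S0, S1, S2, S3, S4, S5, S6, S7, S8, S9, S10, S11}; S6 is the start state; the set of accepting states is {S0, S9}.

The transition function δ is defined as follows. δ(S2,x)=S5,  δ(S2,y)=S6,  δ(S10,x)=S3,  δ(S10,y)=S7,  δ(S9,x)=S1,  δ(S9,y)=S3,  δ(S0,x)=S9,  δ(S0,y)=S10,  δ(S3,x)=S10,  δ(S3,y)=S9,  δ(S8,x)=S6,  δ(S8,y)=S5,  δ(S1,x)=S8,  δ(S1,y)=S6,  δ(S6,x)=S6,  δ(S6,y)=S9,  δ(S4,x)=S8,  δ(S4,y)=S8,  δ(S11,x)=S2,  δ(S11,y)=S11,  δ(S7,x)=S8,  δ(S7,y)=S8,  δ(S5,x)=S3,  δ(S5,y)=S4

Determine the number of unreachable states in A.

3

No path from S6 leads to S0, S2, S11; the other 9 states are all reachable.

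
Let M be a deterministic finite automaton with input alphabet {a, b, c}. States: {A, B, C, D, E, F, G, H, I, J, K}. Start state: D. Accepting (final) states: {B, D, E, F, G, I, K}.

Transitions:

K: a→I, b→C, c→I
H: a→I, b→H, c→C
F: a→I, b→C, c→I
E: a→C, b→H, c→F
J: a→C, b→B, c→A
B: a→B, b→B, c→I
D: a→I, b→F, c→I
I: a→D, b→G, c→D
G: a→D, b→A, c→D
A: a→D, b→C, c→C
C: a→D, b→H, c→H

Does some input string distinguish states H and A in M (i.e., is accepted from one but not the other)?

Reachable states from the start: {A,C,D,F,G,H,I}. Unreachable: {B,E,J,K} — drop them.
P0 = {D,F,G,I} | {A,C,H}.
Split {D,F,G,I} by δ(·,b) → {D,I} and {F,G}.
Stable partition: {D,I} | {A,C,H} | {F,G} — 3 equivalence classes.
H and A lie in the same block of the stable partition, so they are equivalent — no string distinguishes them.

No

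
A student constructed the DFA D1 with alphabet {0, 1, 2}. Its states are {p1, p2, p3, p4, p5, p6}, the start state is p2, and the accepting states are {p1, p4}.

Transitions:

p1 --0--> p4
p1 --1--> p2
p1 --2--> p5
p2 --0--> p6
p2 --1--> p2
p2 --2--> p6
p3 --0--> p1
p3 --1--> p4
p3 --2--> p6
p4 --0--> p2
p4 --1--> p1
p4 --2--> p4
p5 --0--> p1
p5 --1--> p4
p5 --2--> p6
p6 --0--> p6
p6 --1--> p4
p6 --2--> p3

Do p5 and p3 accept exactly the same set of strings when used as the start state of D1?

Yes

Start with accepting vs non-accepting: {p1,p4} | {p2,p3,p5,p6}.
On input 0, block {p1,p4} splits into {p1} and {p4}.
On input 0, block {p2,p3,p5,p6} splits into {p2,p6} and {p3,p5}.
Refine {p2,p6} on symbol 1: members go to different blocks, giving {p2} and {p6}.
No further refinement is possible. Final partition (5 blocks): {p1} | {p2} | {p4} | {p3,p5} | {p6}.
p5 and p3 lie in the same block of the stable partition, so they are equivalent — no string distinguishes them.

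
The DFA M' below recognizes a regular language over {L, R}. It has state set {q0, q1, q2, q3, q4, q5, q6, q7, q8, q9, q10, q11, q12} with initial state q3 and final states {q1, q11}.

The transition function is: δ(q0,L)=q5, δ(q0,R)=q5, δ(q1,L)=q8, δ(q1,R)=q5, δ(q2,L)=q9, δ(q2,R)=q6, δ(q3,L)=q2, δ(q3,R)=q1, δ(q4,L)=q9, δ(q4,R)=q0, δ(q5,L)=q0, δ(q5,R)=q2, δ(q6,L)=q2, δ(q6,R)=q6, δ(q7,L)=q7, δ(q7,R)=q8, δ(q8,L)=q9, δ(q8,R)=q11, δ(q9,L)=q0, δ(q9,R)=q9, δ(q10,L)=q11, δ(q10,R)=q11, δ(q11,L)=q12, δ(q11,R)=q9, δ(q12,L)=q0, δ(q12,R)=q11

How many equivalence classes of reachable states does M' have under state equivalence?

3

Reachable states from the start: {q0,q1,q2,q3,q5,q6,q8,q9,q11,q12}. Unreachable: {q4,q7,q10} — drop them.
P0 = {q1,q11} | {q0,q2,q3,q5,q6,q8,q9,q12}.
Refine {q0,q2,q3,q5,q6,q8,q9,q12} on symbol R: members go to different blocks, giving {q0,q2,q5,q6,q9} and {q3,q8,q12}.
No further refinement is possible. Final partition (3 blocks): {q1,q11} | {q0,q2,q5,q6,q9} | {q3,q8,q12}.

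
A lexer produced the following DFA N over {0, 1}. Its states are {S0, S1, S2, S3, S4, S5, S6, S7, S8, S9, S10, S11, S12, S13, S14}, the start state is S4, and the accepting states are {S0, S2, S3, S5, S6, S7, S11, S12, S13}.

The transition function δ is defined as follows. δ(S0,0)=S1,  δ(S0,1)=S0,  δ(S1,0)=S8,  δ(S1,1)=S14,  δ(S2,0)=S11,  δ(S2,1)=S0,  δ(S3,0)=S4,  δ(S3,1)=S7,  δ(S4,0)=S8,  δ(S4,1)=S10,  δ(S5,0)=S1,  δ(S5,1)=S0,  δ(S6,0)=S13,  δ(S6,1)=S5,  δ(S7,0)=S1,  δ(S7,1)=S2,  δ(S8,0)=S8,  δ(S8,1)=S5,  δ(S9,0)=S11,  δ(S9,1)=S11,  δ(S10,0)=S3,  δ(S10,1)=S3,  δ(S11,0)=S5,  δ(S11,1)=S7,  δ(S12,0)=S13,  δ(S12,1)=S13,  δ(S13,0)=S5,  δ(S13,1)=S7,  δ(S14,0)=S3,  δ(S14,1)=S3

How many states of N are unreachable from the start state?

Starting at S4 and following transitions, the reachable set is {S0, S1, S2, S3, S4, S5, S7, S8, S10, S11, S14}. That leaves S6, S9, S12, S13 unreachable — 4 in total.

4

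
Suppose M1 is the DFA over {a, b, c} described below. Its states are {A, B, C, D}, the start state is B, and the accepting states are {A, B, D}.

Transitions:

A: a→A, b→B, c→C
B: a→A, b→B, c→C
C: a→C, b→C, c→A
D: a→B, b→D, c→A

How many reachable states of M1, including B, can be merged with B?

2

Reachable states from the start: {A,B,C}. Unreachable: {D} — drop them.
P0 = {A,B} | {C}.
The partition is now stable with 2 blocks: {A,B} | {C}.
The equivalence class containing B is {A,B}, of size 2.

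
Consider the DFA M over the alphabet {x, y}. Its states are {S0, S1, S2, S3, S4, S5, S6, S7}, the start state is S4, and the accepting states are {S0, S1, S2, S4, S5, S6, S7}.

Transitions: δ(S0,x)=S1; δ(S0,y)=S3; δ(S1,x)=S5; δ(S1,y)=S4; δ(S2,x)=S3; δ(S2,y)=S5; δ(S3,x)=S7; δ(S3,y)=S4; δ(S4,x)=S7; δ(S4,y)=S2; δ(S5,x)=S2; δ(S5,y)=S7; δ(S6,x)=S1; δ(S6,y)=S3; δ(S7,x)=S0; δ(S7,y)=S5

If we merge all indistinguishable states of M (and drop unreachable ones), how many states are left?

First remove the unreachable states {S6}; 7 states remain.
Initial partition by acceptance: {S0,S1,S2,S4,S5,S7} | {S3}.
On input x, block {S0,S1,S2,S4,S5,S7} splits into {S0,S1,S4,S5,S7} and {S2}.
Refine {S0,S1,S4,S5,S7} on symbol x: members go to different blocks, giving {S0,S1,S4,S7} and {S5}.
Split {S0,S1,S4,S7} by δ(·,x) → {S0,S4,S7} and {S1}.
Split {S0,S4,S7} by δ(·,x) → {S4,S7} and {S0}.
On input x, block {S4,S7} splits into {S4} and {S7}.
No further refinement is possible. Final partition (7 blocks): {S4} | {S3} | {S2} | {S5} | {S1} | {S0} | {S7}.

7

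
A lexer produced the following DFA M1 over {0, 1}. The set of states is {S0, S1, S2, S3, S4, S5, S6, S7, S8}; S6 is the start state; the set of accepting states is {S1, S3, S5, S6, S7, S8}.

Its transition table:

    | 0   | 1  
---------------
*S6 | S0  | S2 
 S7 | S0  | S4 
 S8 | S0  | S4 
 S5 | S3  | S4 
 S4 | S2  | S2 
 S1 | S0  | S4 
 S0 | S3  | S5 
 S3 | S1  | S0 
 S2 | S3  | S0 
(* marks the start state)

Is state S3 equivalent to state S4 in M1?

No

States {S7,S8} cannot be reached from the start state, so discard them.
Start with accepting vs non-accepting: {S1,S3,S5,S6} | {S0,S2,S4}.
Split {S1,S3,S5,S6} by δ(·,0) → {S1,S6} and {S3,S5}.
Split {S0,S2,S4} by δ(·,0) → {S0,S2} and {S4}.
Refine {S1,S6} on symbol 1: members go to different blocks, giving {S1} and {S6}.
Refine {S0,S2} on symbol 1: members go to different blocks, giving {S0} and {S2}.
Refine {S3,S5} on symbol 0: members go to different blocks, giving {S3} and {S5}.
No further refinement is possible. Final partition (7 blocks): {S1} | {S0} | {S3} | {S4} | {S6} | {S2} | {S5}.
S3 and S4 end up in different blocks, so they are distinguishable. For instance, the string 'ε' is accepted from only S3.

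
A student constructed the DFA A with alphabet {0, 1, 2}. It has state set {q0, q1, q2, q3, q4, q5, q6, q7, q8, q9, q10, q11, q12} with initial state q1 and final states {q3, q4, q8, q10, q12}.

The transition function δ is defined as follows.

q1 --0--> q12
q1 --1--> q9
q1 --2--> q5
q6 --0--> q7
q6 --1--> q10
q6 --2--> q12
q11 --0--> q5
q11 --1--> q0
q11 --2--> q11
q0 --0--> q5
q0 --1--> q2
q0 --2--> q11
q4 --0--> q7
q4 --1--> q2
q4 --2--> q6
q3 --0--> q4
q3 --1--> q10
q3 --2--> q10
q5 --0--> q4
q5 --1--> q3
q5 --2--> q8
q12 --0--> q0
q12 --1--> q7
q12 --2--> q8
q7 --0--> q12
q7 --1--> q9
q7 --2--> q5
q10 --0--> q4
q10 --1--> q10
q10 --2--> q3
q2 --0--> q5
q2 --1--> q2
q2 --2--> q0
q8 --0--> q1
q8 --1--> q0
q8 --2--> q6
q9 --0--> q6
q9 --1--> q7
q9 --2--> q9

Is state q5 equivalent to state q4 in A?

All states are reachable from the start state.
P0 = {q3,q4,q8,q10,q12} | {q0,q1,q2,q5,q6,q7,q9,q11}.
On input 0, block {q3,q4,q8,q10,q12} splits into {q4,q8,q12} and {q3,q10}.
On input 2, block {q4,q8,q12} splits into {q4,q8} and {q12}.
Refine {q0,q1,q2,q5,q6,q7,q9,q11} on symbol 0: members go to different blocks, giving {q0,q2,q6,q9,q11} and {q1,q7} and {q5}.
On input 0, block {q0,q2,q6,q9,q11} splits into {q0,q2,q11} and {q6} and {q9}.
Stable partition: {q4,q8} | {q0,q2,q11} | {q3,q10} | {q12} | {q1,q7} | {q5} | {q6} | {q9} — 8 equivalence classes.
q5 and q4 end up in different blocks, so they are distinguishable. For instance, the string 'ε' is accepted from only q4.

No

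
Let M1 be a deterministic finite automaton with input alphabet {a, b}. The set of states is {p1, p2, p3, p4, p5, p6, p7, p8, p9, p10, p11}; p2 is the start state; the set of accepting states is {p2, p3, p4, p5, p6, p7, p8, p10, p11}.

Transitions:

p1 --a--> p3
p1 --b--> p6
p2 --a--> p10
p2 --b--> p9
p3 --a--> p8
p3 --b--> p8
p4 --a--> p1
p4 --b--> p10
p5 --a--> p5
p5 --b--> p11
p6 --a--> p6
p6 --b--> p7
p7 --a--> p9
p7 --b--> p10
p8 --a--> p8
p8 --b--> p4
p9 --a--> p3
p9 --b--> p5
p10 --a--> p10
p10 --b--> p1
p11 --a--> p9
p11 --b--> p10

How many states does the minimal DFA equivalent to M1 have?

All states are reachable from the start state.
Initial partition by acceptance: {p2,p3,p4,p5,p6,p7,p8,p10,p11} | {p1,p9}.
On input a, block {p2,p3,p4,p5,p6,p7,p8,p10,p11} splits into {p2,p3,p5,p6,p8,p10} and {p4,p7,p11}.
Split {p2,p3,p5,p6,p8,p10} by δ(·,b) → {p5,p6,p8} and {p2,p10} and {p3}.
Stable partition: {p5,p6,p8} | {p1,p9} | {p4,p7,p11} | {p2,p10} | {p3} — 5 equivalence classes.

5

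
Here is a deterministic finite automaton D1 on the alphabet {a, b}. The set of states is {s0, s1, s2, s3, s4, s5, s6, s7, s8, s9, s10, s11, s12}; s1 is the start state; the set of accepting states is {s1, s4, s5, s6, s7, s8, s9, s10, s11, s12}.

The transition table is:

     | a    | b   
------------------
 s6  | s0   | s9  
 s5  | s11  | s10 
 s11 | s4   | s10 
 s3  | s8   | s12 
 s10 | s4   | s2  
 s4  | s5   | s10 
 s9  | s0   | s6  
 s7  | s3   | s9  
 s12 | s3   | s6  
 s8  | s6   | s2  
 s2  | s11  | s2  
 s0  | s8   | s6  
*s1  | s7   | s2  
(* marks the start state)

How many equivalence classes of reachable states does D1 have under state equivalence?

Start with accepting vs non-accepting: {s1,s4,s5,s6,s7,s8,s9,s10,s11,s12} | {s0,s2,s3}.
Refine {s1,s4,s5,s6,s7,s8,s9,s10,s11,s12} on symbol a: members go to different blocks, giving {s1,s4,s5,s8,s10,s11} and {s6,s7,s9,s12}.
Split {s1,s4,s5,s8,s10,s11} by δ(·,a) → {s4,s5,s10,s11} and {s1,s8}.
On input b, block {s4,s5,s10,s11} splits into {s4,s5,s11} and {s10}.
On input a, block {s0,s2,s3} splits into {s0,s3} and {s2}.
The partition is now stable with 6 blocks: {s4,s5,s11} | {s0,s3} | {s6,s7,s9,s12} | {s1,s8} | {s10} | {s2}.

6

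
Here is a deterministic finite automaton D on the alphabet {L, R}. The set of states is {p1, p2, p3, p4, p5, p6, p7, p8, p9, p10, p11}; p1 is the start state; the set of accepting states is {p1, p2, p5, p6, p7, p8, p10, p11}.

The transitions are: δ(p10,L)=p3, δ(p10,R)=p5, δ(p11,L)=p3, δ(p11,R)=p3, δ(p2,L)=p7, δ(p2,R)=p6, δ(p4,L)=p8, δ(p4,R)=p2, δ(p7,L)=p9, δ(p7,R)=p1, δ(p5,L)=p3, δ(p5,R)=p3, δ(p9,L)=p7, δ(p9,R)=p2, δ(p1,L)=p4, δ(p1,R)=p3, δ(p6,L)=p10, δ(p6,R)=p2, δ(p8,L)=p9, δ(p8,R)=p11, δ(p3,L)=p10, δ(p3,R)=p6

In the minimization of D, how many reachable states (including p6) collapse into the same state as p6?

2

All states are reachable from the start state.
P0 = {p1,p2,p5,p6,p7,p8,p10,p11} | {p3,p4,p9}.
Split {p1,p2,p5,p6,p7,p8,p10,p11} by δ(·,L) → {p1,p5,p7,p8,p10,p11} and {p2,p6}.
Refine {p1,p5,p7,p8,p10,p11} on symbol R: members go to different blocks, giving {p1,p5,p11} and {p7,p8,p10}.
No further refinement is possible. Final partition (4 blocks): {p1,p5,p11} | {p3,p4,p9} | {p2,p6} | {p7,p8,p10}.
The equivalence class containing p6 is {p2,p6}, of size 2.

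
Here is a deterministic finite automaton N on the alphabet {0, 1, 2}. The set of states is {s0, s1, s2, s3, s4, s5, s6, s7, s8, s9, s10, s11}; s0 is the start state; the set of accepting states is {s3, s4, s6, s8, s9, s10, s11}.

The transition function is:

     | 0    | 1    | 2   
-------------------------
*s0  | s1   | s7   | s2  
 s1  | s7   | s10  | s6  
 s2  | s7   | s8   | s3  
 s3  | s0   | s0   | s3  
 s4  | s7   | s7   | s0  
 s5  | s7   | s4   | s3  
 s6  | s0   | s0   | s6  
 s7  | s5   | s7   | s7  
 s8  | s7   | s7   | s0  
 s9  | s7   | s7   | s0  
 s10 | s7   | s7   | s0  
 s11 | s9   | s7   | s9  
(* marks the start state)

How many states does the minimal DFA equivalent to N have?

First remove the unreachable states {s9,s11}; 10 states remain.
Initial partition by acceptance: {s3,s4,s6,s8,s10} | {s0,s1,s2,s5,s7}.
Refine {s3,s4,s6,s8,s10} on symbol 2: members go to different blocks, giving {s4,s8,s10} and {s3,s6}.
On input 1, block {s0,s1,s2,s5,s7} splits into {s1,s2,s5} and {s0,s7}.
Split {s0,s7} by δ(·,2) → {s0} and {s7}.
The partition is now stable with 5 blocks: {s4,s8,s10} | {s1,s2,s5} | {s3,s6} | {s0} | {s7}.

5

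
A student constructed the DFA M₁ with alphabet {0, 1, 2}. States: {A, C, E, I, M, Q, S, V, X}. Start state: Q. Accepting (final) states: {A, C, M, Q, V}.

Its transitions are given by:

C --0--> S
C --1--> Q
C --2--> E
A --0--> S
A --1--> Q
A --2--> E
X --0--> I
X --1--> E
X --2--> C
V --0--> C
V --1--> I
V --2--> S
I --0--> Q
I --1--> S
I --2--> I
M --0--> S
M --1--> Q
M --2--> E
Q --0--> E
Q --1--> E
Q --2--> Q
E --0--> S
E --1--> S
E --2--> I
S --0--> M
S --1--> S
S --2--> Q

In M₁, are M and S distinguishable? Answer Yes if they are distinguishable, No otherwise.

Yes

States {A,C,V,X} cannot be reached from the start state, so discard them.
Start with accepting vs non-accepting: {M,Q} | {E,I,S}.
On input 1, block {M,Q} splits into {Q} and {M}.
Refine {E,I,S} on symbol 0: members go to different blocks, giving {I} and {S} and {E}.
The partition is now stable with 5 blocks: {Q} | {I} | {M} | {S} | {E}.
M and S end up in different blocks, so they are distinguishable. For instance, the string 'ε' is accepted from only M.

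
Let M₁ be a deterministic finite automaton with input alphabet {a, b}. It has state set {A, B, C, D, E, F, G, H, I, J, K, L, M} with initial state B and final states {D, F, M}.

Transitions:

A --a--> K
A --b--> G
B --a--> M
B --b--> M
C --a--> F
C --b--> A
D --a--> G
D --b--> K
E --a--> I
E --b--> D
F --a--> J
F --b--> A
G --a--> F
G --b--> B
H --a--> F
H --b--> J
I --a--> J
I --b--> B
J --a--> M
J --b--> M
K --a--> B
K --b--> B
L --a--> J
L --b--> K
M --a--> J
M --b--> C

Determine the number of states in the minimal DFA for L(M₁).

States {D,E,H,I,L} cannot be reached from the start state, so discard them.
Start with accepting vs non-accepting: {F,M} | {A,B,C,G,J,K}.
Refine {A,B,C,G,J,K} on symbol a: members go to different blocks, giving {B,C,G,J} and {A,K}.
Split {F,M} by δ(·,b) → {F} and {M}.
Refine {B,C,G,J} on symbol a: members go to different blocks, giving {B,J} and {C,G}.
Split {A,K} by δ(·,a) → {A} and {K}.
Refine {C,G} on symbol b: members go to different blocks, giving {C} and {G}.
Stable partition: {F} | {B,J} | {A} | {M} | {C} | {K} | {G} — 7 equivalence classes.

7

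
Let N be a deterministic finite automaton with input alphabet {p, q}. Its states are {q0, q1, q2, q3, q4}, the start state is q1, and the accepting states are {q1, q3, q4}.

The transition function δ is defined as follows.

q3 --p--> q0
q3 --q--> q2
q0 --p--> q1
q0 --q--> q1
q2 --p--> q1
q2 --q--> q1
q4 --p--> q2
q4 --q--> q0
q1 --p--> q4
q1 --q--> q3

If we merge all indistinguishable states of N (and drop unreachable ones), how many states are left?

3

All states are reachable from the start state.
Start with accepting vs non-accepting: {q1,q3,q4} | {q0,q2}.
On input p, block {q1,q3,q4} splits into {q3,q4} and {q1}.
No further refinement is possible. Final partition (3 blocks): {q3,q4} | {q0,q2} | {q1}.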